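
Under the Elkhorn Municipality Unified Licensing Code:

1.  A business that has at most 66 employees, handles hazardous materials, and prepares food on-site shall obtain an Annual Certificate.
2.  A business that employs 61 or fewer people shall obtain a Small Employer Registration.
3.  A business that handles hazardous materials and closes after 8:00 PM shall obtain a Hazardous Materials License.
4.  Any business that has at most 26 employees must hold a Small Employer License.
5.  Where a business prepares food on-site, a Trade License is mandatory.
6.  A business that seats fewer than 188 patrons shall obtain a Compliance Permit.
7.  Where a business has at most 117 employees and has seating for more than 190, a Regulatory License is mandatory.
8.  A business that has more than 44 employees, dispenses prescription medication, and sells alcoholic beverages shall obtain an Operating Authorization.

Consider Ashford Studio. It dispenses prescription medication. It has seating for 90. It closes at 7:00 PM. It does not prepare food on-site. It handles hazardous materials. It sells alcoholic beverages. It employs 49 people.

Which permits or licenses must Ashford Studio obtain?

1. employees 49 ≤ 66; handles hazardous materials; does not prepare food on-site → Annual Certificate not required.
2. employees 49 ≤ 61 → Small Employer Registration required.
3. handles hazardous materials; closes 7:00 PM, at/before 8:00 PM → Hazardous Materials License not required.
4. employees 49 > 26 → Small Employer License not required.
5. does not prepare food on-site → Trade License not required.
6. seating 90 < 188 → Compliance Permit required.
7. employees 49 ≤ 117; seating 90 ≤ 190 → Regulatory License not required.
8. employees 49 > 44; dispenses prescription medication; sells alcoholic beverages → Operating Authorization required.

Compliance Permit, Operating Authorization, Small Employer Registration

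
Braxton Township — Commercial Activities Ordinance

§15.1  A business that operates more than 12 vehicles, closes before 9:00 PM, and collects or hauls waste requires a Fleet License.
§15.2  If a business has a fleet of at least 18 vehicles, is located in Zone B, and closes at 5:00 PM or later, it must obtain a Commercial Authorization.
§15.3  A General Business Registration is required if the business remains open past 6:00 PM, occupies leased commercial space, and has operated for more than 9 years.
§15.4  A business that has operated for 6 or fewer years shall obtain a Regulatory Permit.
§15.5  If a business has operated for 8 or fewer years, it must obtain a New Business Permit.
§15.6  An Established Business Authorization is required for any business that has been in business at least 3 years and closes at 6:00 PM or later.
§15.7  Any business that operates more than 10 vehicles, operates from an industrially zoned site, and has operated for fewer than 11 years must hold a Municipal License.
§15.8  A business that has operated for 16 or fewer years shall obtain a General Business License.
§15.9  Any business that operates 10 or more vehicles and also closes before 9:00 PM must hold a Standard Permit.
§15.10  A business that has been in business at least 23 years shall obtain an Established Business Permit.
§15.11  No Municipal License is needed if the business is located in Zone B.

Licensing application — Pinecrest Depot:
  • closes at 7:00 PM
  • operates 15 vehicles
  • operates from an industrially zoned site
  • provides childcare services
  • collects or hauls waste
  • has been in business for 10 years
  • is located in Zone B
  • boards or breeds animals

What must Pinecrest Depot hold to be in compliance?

Established Business Authorization, Fleet License, General Business License, Standard Permit

§15.1 vehicles 15 > 12; closes 7:00 PM, at/before 9:00 PM; collects or hauls waste → Fleet License required.
§15.2 vehicles 15 < 18; is located in Zone B; closes 7:00 PM, after 5:00 PM → Commercial Authorization not required.
§15.3 closes 7:00 PM, after 6:00 PM; operates from an industrially zoned site (not: occupies leased commercial space); years in business 10 > 9 → General Business Registration not required.
§15.4 years in business 10 > 6 → Regulatory Permit not required.
§15.5 years in business 10 > 8 → New Business Permit not required.
§15.6 years in business 10 ≥ 3; closes 7:00 PM, after 6:00 PM → Established Business Authorization required.
§15.7 vehicles 15 > 10; operates from an industrially zoned site; years in business 10 < 11 → Municipal License required.
§15.8 years in business 10 ≤ 16 → General Business License required.
§15.9 vehicles 15 ≥ 10; closes 7:00 PM, at/before 9:00 PM → Standard Permit required.
§15.10 years in business 10 < 23 → Established Business Permit not required.
§15.11 is located in Zone B → exempt from Municipal License.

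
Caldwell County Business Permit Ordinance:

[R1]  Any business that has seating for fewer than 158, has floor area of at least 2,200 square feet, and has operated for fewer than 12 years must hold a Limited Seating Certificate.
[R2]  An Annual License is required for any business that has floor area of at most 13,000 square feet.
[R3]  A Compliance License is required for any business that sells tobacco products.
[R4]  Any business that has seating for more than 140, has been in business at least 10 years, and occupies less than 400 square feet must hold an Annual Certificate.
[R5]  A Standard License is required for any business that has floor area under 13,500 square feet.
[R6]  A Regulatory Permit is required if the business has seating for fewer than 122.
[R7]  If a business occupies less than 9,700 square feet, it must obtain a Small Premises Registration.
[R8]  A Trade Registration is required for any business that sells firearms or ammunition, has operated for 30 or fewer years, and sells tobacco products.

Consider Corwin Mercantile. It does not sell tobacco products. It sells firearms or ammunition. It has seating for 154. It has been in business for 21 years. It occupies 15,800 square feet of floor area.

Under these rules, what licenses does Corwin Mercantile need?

None

[R1] seating 154 < 158; floor area 15,800 square feet ≥ 2,200 square feet; years in business 21 ≥ 12 → Limited Seating Certificate not required.
[R2] floor area 15,800 square feet > 13,000 square feet → Annual License not required.
[R3] does not sell tobacco products → Compliance License not required.
[R4] seating 154 > 140; years in business 21 ≥ 10; floor area 15,800 square feet ≥ 400 square feet → Annual Certificate not required.
[R5] floor area 15,800 square feet ≥ 13,500 square feet → Standard License not required.
[R6] seating 154 ≥ 122 → Regulatory Permit not required.
[R7] floor area 15,800 square feet ≥ 9,700 square feet → Small Premises Registration not required.
[R8] sells firearms or ammunition; years in business 21 ≤ 30; does not sell tobacco products → Trade Registration not required.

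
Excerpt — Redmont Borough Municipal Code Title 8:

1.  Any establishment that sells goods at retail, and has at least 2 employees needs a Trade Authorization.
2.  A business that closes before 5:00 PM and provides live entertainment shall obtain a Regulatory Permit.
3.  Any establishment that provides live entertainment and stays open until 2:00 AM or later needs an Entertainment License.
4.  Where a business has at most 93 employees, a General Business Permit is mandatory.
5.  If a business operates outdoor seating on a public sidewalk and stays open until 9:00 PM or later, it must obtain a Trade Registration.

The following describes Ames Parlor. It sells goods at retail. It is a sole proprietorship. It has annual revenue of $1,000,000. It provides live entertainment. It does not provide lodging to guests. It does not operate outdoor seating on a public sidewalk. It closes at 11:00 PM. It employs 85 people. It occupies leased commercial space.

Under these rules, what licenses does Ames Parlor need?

General Business Permit, Trade Authorization

1. sells goods at retail; employees 85 ≥ 2 → Trade Authorization required.
2. closes 11:00 PM, after 5:00 PM; provides live entertainment → Regulatory Permit not required.
3. provides live entertainment; closes 11:00 PM, at/before 2:00 AM → Entertainment License not required.
4. employees 85 ≤ 93 → General Business Permit required.
5. does not operate outdoor seating on a public sidewalk; closes 11:00 PM, after 9:00 PM → Trade Registration not required.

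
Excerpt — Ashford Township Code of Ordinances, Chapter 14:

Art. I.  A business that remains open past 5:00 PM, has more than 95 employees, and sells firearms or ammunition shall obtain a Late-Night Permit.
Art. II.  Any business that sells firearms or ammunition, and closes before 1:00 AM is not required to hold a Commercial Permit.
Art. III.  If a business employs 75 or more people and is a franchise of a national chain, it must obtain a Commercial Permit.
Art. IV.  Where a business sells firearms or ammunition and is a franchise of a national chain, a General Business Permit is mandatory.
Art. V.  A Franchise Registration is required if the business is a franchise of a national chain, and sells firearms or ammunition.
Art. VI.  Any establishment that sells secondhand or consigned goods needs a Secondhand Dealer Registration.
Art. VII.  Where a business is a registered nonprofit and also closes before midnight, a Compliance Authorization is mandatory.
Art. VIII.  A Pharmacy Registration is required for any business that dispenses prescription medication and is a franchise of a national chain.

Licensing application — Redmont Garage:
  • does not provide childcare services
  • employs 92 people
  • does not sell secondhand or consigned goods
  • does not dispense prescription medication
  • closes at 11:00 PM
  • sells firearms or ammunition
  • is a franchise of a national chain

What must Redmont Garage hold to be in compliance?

Art. I. closes 11:00 PM, after 5:00 PM; employees 92 ≤ 95; sells firearms or ammunition → Late-Night Permit not required.
Art. II. sells firearms or ammunition; closes 11:00 PM, at/before 1:00 AM → exempt from Commercial Permit.
Art. III. employees 92 ≥ 75; is a franchise of a national chain → Commercial Permit required.
Art. IV. sells firearms or ammunition; is a franchise of a national chain → General Business Permit required.
Art. V. is a franchise of a national chain; sells firearms or ammunition → Franchise Registration required.
Art. VI. does not sell secondhand or consigned goods → Secondhand Dealer Registration not required.
Art. VII. is a franchise of a national chain (not: is a registered nonprofit); closes 11:00 PM, at/before midnight → Compliance Authorization not required.
Art. VIII. does not dispense prescription medication; is a franchise of a national chain → Pharmacy Registration not required.

Franchise Registration, General Business Permit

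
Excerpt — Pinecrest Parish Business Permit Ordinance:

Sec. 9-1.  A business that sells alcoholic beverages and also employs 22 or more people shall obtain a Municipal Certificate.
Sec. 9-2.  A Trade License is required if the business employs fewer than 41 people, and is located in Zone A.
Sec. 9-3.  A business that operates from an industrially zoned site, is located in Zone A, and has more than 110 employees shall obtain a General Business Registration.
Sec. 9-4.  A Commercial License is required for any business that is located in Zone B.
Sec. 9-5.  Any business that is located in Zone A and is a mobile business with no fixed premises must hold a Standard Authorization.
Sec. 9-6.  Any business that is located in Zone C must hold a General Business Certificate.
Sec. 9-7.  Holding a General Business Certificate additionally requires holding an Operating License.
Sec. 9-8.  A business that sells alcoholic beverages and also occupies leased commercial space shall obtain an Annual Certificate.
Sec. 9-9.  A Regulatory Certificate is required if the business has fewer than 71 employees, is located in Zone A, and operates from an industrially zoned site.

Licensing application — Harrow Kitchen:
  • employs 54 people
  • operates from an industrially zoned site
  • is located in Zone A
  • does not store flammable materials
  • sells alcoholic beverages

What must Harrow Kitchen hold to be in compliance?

Municipal Certificate, Regulatory Certificate

Sec. 9-1. sells alcoholic beverages; employees 54 ≥ 22 → Municipal Certificate required.
Sec. 9-2. employees 54 ≥ 41; is located in Zone A → Trade License not required.
Sec. 9-3. operates from an industrially zoned site; is located in Zone A; employees 54 ≤ 110 → General Business Registration not required.
Sec. 9-4. is located in Zone A (not: is located in Zone B) → Commercial License not required.
Sec. 9-5. is located in Zone A; operates from an industrially zoned site (not: is a mobile business with no fixed premises) → Standard Authorization not required.
Sec. 9-6. is located in Zone A (not: is located in Zone C) → General Business Certificate not required.
Sec. 9-7. General Business Certificate is not required → no effect.
Sec. 9-8. sells alcoholic beverages; operates from an industrially zoned site (not: occupies leased commercial space) → Annual Certificate not required.
Sec. 9-9. employees 54 < 71; is located in Zone A; operates from an industrially zoned site → Regulatory Certificate required.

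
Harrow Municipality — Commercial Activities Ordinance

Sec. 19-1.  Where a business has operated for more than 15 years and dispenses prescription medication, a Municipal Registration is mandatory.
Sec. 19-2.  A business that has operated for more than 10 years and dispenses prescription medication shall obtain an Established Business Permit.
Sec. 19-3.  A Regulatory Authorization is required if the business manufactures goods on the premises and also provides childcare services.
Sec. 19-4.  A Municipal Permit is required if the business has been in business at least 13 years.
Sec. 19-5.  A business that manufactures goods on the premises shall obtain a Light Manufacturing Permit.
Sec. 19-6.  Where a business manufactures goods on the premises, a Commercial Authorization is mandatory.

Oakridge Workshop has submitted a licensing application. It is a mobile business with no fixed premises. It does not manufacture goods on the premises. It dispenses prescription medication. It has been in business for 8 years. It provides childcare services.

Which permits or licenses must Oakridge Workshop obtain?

None

Sec. 19-1. years in business 8 ≤ 15; dispenses prescription medication → Municipal Registration not required.
Sec. 19-2. years in business 8 ≤ 10; dispenses prescription medication → Established Business Permit not required.
Sec. 19-3. does not manufacture goods on the premises; provides childcare services → Regulatory Authorization not required.
Sec. 19-4. years in business 8 < 13 → Municipal Permit not required.
Sec. 19-5. does not manufacture goods on the premises → Light Manufacturing Permit not required.
Sec. 19-6. does not manufacture goods on the premises → Commercial Authorization not required.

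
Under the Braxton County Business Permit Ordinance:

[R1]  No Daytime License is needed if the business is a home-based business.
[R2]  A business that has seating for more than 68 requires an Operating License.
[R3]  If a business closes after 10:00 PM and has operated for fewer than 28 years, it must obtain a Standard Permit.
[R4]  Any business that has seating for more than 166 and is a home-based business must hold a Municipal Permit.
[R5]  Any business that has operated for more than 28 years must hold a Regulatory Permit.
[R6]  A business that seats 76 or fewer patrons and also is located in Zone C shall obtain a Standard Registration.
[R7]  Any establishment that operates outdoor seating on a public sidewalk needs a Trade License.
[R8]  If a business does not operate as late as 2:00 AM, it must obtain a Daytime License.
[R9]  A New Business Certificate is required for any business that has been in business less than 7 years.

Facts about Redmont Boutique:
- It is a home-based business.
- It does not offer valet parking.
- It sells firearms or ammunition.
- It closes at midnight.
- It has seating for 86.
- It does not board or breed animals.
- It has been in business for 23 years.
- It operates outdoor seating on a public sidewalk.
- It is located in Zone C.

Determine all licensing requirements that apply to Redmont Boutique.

Operating License, Standard Permit, Trade License

[R1] is a home-based business → exempt from Daytime License.
[R2] seating 86 > 68 → Operating License required.
[R3] closes midnight, after 10:00 PM; years in business 23 < 28 → Standard Permit required.
[R4] seating 86 ≤ 166; is a home-based business → Municipal Permit not required.
[R5] years in business 23 ≤ 28 → Regulatory Permit not required.
[R6] seating 86 > 76; is located in Zone C → Standard Registration not required.
[R7] operates outdoor seating on a public sidewalk → Trade License required.
[R8] closes midnight, at/before 2:00 AM → Daytime License required.
[R9] years in business 23 ≥ 7 → New Business Certificate not required.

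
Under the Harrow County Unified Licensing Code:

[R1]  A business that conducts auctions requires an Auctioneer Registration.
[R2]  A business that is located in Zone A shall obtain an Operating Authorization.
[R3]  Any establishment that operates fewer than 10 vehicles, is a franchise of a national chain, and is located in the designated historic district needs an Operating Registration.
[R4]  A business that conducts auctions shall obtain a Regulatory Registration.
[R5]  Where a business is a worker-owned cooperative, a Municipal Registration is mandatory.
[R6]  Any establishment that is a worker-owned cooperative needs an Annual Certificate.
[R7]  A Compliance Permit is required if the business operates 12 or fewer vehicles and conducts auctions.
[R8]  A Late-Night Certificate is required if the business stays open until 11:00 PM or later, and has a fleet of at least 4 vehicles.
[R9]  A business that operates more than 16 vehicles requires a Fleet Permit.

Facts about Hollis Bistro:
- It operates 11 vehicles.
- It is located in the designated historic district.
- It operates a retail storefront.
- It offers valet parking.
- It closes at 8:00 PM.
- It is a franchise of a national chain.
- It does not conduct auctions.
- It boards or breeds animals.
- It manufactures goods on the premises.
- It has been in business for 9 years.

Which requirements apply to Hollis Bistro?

None

[R1] does not conduct auctions → Auctioneer Registration not required.
[R2] is located in the designated historic district (not: is located in Zone A) → Operating Authorization not required.
[R3] vehicles 11 ≥ 10; is a franchise of a national chain; is located in the designated historic district → Operating Registration not required.
[R4] does not conduct auctions → Regulatory Registration not required.
[R5] is a franchise of a national chain (not: is a worker-owned cooperative) → Municipal Registration not required.
[R6] is a franchise of a national chain (not: is a worker-owned cooperative) → Annual Certificate not required.
[R7] vehicles 11 ≤ 12; does not conduct auctions → Compliance Permit not required.
[R8] closes 8:00 PM, at/before 11:00 PM; vehicles 11 ≥ 4 → Late-Night Certificate not required.
[R9] vehicles 11 ≤ 16 → Fleet Permit not required.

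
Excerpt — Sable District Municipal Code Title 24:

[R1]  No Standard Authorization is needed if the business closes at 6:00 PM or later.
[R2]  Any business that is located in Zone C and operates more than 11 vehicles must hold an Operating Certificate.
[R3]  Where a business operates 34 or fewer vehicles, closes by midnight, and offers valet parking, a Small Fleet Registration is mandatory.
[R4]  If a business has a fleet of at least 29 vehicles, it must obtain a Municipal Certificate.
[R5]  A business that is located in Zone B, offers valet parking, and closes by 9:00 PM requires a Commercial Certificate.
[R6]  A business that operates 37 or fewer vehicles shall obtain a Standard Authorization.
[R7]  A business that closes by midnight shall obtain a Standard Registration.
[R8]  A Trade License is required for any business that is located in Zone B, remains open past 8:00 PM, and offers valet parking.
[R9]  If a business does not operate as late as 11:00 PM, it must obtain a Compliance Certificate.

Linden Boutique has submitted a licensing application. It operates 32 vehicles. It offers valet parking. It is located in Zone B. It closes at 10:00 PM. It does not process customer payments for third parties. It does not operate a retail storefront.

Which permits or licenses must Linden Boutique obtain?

Compliance Certificate, Municipal Certificate, Small Fleet Registration, Standard Registration, Trade License

[R1] closes 10:00 PM, after 6:00 PM → exempt from Standard Authorization.
[R2] is located in Zone B (not: is located in Zone C); vehicles 32 > 11 → Operating Certificate not required.
[R3] vehicles 32 ≤ 34; closes 10:00 PM, at/before midnight; offers valet parking → Small Fleet Registration required.
[R4] vehicles 32 ≥ 29 → Municipal Certificate required.
[R5] is located in Zone B; offers valet parking; closes 10:00 PM, after 9:00 PM → Commercial Certificate not required.
[R6] vehicles 32 ≤ 37 → Standard Authorization required.
[R7] closes 10:00 PM, at/before midnight → Standard Registration required.
[R8] is located in Zone B; closes 10:00 PM, after 8:00 PM; offers valet parking → Trade License required.
[R9] closes 10:00 PM, at/before 11:00 PM → Compliance Certificate required.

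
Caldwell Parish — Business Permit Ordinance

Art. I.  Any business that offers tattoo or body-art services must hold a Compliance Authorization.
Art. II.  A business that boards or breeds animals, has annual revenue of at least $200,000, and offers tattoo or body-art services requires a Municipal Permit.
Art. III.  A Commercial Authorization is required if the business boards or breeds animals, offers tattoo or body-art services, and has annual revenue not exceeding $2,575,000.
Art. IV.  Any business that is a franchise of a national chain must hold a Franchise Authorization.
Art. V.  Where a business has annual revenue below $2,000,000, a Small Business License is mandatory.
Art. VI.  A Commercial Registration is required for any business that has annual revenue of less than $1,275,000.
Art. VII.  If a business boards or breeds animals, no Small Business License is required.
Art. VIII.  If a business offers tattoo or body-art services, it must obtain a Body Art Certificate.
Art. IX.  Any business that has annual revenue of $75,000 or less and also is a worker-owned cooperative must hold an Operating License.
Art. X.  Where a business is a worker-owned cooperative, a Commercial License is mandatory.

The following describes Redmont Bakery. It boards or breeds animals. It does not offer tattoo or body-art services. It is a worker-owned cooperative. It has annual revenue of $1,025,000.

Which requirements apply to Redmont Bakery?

Art. I. does not offer tattoo or body-art services → Compliance Authorization not required.
Art. II. boards or breeds animals; revenue $1,025,000 ≥ $200,000; does not offer tattoo or body-art services → Municipal Permit not required.
Art. III. boards or breeds animals; does not offer tattoo or body-art services; revenue $1,025,000 ≤ $2,575,000 → Commercial Authorization not required.
Art. IV. is a worker-owned cooperative (not: is a franchise of a national chain) → Franchise Authorization not required.
Art. V. revenue $1,025,000 < $2,000,000 → Small Business License required.
Art. VI. revenue $1,025,000 < $1,275,000 → Commercial Registration required.
Art. VII. boards or breeds animals → exempt from Small Business License.
Art. VIII. does not offer tattoo or body-art services → Body Art Certificate not required.
Art. IX. revenue $1,025,000 > $75,000; is a worker-owned cooperative → Operating License not required.
Art. X. is a worker-owned cooperative → Commercial License required.

Commercial License, Commercial Registration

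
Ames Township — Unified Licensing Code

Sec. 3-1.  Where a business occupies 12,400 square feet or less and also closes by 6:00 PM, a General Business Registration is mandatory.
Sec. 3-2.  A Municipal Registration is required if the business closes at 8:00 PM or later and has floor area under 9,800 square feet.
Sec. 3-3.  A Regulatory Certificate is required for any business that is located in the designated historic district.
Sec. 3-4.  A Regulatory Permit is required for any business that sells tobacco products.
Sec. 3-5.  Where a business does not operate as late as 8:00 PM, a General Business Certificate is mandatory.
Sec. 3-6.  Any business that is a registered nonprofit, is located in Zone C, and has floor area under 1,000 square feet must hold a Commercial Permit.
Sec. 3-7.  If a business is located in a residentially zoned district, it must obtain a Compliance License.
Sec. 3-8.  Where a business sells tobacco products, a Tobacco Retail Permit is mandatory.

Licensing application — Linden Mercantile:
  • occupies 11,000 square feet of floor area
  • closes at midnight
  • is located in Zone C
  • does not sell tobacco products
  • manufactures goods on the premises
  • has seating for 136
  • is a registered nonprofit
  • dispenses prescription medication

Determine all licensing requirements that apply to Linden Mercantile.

Sec. 3-1. floor area 11,000 square feet ≤ 12,400 square feet; closes midnight, after 6:00 PM → General Business Registration not required.
Sec. 3-2. closes midnight, after 8:00 PM; floor area 11,000 square feet ≥ 9,800 square feet → Municipal Registration not required.
Sec. 3-3. is located in Zone C (not: is located in the designated historic district) → Regulatory Certificate not required.
Sec. 3-4. does not sell tobacco products → Regulatory Permit not required.
Sec. 3-5. closes midnight, after 8:00 PM → General Business Certificate not required.
Sec. 3-6. is a registered nonprofit; is located in Zone C; floor area 11,000 square feet ≥ 1,000 square feet → Commercial Permit not required.
Sec. 3-7. is located in Zone C (not: is located in a residentially zoned district) → Compliance License not required.
Sec. 3-8. does not sell tobacco products → Tobacco Retail Permit not required.

None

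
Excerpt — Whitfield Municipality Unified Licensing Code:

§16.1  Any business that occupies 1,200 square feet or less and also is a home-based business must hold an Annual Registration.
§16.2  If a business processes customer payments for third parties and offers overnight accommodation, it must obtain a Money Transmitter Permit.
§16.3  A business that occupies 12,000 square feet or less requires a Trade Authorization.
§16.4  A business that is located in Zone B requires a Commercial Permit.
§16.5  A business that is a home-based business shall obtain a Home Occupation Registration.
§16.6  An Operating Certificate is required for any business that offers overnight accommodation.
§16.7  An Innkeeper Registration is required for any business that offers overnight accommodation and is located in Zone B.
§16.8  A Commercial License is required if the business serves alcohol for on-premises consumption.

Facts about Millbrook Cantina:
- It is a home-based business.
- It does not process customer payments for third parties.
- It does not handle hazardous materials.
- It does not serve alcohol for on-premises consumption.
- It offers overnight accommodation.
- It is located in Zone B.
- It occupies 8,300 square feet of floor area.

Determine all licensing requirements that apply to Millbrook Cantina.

Commercial Permit, Home Occupation Registration, Innkeeper Registration, Operating Certificate, Trade Authorization

§16.1 floor area 8,300 square feet > 1,200 square feet; is a home-based business → Annual Registration not required.
§16.2 does not process customer payments for third parties; offers overnight accommodation → Money Transmitter Permit not required.
§16.3 floor area 8,300 square feet ≤ 12,000 square feet → Trade Authorization required.
§16.4 is located in Zone B → Commercial Permit required.
§16.5 is a home-based business → Home Occupation Registration required.
§16.6 offers overnight accommodation → Operating Certificate required.
§16.7 offers overnight accommodation; is located in Zone B → Innkeeper Registration required.
§16.8 does not serve alcohol for on-premises consumption → Commercial License not required.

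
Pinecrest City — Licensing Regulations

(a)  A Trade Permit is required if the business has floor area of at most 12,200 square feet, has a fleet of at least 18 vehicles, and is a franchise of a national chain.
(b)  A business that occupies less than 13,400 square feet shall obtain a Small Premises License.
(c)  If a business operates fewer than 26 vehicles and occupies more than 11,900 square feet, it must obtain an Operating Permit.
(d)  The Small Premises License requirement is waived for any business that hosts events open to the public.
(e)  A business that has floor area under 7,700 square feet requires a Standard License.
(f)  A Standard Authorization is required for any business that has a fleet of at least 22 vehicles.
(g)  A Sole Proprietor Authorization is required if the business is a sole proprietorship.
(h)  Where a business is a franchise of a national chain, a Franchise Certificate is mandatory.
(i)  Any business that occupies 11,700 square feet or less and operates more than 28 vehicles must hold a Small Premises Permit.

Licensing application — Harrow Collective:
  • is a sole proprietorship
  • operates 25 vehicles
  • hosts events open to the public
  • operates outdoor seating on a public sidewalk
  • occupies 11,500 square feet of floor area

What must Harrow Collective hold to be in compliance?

Sole Proprietor Authorization, Standard Authorization

(a) floor area 11,500 square feet ≤ 12,200 square feet; vehicles 25 ≥ 18; is a sole proprietorship (not: is a franchise of a national chain) → Trade Permit not required.
(b) floor area 11,500 square feet < 13,400 square feet → Small Premises License required.
(c) vehicles 25 < 26; floor area 11,500 square feet ≤ 11,900 square feet → Operating Permit not required.
(d) hosts events open to the public → exempt from Small Premises License.
(e) floor area 11,500 square feet ≥ 7,700 square feet → Standard License not required.
(f) vehicles 25 ≥ 22 → Standard Authorization required.
(g) is a sole proprietorship → Sole Proprietor Authorization required.
(h) is a sole proprietorship (not: is a franchise of a national chain) → Franchise Certificate not required.
(i) floor area 11,500 square feet ≤ 11,700 square feet; vehicles 25 ≤ 28 → Small Premises Permit not required.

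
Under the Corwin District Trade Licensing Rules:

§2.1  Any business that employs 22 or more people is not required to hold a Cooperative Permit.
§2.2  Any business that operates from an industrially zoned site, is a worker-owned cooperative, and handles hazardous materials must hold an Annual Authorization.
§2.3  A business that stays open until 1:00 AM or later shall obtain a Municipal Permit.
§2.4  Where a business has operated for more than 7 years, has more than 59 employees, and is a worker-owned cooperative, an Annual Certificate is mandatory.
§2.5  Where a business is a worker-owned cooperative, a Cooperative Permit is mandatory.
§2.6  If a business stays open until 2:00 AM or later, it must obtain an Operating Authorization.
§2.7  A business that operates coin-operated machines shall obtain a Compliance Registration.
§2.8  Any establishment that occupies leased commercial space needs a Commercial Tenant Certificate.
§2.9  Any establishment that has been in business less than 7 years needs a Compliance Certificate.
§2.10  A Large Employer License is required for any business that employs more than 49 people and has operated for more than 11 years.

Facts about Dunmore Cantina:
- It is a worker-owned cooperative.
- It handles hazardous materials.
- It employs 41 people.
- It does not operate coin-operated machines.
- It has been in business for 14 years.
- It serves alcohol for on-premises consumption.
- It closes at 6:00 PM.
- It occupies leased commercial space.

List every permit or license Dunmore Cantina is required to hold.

§2.1 employees 41 ≥ 22 → exempt from Cooperative Permit.
§2.2 occupies leased commercial space (not: operates from an industrially zoned site); is a worker-owned cooperative; handles hazardous materials → Annual Authorization not required.
§2.3 closes 6:00 PM, at/before 1:00 AM → Municipal Permit not required.
§2.4 years in business 14 > 7; employees 41 ≤ 59; is a worker-owned cooperative → Annual Certificate not required.
§2.5 is a worker-owned cooperative → Cooperative Permit required.
§2.6 closes 6:00 PM, at/before 2:00 AM → Operating Authorization not required.
§2.7 does not operate coin-operated machines → Compliance Registration not required.
§2.8 occupies leased commercial space → Commercial Tenant Certificate required.
§2.9 years in business 14 ≥ 7 → Compliance Certificate not required.
§2.10 employees 41 ≤ 49; years in business 14 > 11 → Large Employer License not required.

Commercial Tenant Certificate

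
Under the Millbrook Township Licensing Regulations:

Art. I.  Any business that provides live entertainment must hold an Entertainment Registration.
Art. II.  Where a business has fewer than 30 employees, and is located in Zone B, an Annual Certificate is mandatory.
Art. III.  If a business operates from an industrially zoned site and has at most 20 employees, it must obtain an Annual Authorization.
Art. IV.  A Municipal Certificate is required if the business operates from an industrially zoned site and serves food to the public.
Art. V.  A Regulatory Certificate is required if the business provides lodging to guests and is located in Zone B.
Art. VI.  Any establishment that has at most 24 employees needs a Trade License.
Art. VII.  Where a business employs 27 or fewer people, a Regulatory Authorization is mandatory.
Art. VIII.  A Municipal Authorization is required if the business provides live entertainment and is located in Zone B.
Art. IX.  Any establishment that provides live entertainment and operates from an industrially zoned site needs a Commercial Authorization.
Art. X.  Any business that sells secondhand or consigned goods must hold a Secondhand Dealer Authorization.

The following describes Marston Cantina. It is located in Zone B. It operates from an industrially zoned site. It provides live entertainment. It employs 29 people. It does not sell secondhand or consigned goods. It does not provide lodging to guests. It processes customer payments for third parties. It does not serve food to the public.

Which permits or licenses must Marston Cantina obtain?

Art. I. provides live entertainment → Entertainment Registration required.
Art. II. employees 29 < 30; is located in Zone B → Annual Certificate required.
Art. III. operates from an industrially zoned site; employees 29 > 20 → Annual Authorization not required.
Art. IV. operates from an industrially zoned site; does not serve food to the public → Municipal Certificate not required.
Art. V. does not provide lodging to guests; is located in Zone B → Regulatory Certificate not required.
Art. VI. employees 29 > 24 → Trade License not required.
Art. VII. employees 29 > 27 → Regulatory Authorization not required.
Art. VIII. provides live entertainment; is located in Zone B → Municipal Authorization required.
Art. IX. provides live entertainment; operates from an industrially zoned site → Commercial Authorization required.
Art. X. does not sell secondhand or consigned goods → Secondhand Dealer Authorization not required.

Annual Certificate, Commercial Authorization, Entertainment Registration, Municipal Authorization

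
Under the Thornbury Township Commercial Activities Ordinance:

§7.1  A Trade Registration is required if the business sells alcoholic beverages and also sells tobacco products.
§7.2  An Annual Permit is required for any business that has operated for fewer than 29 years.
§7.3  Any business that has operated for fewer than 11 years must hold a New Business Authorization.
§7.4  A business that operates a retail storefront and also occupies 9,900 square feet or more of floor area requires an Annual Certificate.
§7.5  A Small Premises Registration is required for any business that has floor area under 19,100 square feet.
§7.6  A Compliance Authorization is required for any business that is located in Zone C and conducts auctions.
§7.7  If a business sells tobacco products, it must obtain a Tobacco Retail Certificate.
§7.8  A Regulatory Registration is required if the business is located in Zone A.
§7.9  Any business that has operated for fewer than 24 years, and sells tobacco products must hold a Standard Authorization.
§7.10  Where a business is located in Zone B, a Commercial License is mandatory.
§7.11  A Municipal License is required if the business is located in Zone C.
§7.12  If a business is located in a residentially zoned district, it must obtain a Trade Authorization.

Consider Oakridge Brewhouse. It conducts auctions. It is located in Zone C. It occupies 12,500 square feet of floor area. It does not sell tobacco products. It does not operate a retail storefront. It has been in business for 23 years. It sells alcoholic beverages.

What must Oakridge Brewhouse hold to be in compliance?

§7.1 sells alcoholic beverages; does not sell tobacco products → Trade Registration not required.
§7.2 years in business 23 < 29 → Annual Permit required.
§7.3 years in business 23 ≥ 11 → New Business Authorization not required.
§7.4 does not operate a retail storefront; floor area 12,500 square feet ≥ 9,900 square feet → Annual Certificate not required.
§7.5 floor area 12,500 square feet < 19,100 square feet → Small Premises Registration required.
§7.6 is located in Zone C; conducts auctions → Compliance Authorization required.
§7.7 does not sell tobacco products → Tobacco Retail Certificate not required.
§7.8 is located in Zone C (not: is located in Zone A) → Regulatory Registration not required.
§7.9 years in business 23 < 24; does not sell tobacco products → Standard Authorization not required.
§7.10 is located in Zone C (not: is located in Zone B) → Commercial License not required.
§7.11 is located in Zone C → Municipal License required.
§7.12 is located in Zone C (not: is located in a residentially zoned district) → Trade Authorization not required.

Annual Permit, Compliance Authorization, Municipal License, Small Premises Registration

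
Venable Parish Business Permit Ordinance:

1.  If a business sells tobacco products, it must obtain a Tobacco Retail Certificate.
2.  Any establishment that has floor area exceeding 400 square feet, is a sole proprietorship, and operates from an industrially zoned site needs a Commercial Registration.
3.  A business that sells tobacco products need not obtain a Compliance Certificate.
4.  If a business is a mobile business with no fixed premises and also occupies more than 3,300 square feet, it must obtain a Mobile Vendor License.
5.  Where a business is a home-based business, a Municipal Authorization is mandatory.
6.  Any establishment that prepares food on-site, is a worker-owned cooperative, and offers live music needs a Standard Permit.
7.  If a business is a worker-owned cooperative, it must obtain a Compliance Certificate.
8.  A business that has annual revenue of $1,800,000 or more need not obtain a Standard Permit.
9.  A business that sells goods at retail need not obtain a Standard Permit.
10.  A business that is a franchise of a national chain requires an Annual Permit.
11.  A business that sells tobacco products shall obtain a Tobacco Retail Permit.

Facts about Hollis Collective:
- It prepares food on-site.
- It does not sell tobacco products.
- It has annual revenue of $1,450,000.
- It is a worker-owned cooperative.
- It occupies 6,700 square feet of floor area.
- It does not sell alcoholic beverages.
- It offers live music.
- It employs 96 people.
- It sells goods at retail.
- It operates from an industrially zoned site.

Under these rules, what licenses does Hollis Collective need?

Compliance Certificate

1. does not sell tobacco products → Tobacco Retail Certificate not required.
2. floor area 6,700 square feet > 400 square feet; is a worker-owned cooperative (not: is a sole proprietorship); operates from an industrially zoned site → Commercial Registration not required.
3. does not sell tobacco products → Compliance Certificate exemption does not apply.
4. operates from an industrially zoned site (not: is a mobile business with no fixed premises); floor area 6,700 square feet > 3,300 square feet → Mobile Vendor License not required.
5. operates from an industrially zoned site (not: is a home-based business) → Municipal Authorization not required.
6. prepares food on-site; is a worker-owned cooperative; offers live music → Standard Permit required.
7. is a worker-owned cooperative → Compliance Certificate required.
8. revenue $1,450,000 < $1,800,000 → Standard Permit exemption does not apply.
9. sells goods at retail → exempt from Standard Permit.
10. is a worker-owned cooperative (not: is a franchise of a national chain) → Annual Permit not required.
11. does not sell tobacco products → Tobacco Retail Permit not required.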